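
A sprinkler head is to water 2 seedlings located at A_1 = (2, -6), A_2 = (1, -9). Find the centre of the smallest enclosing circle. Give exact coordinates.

(1.5, -7.5)

The smallest circle enclosing two points has them as diameter endpoints.
Centre = midpoint = (1.5, -7.5); r² = |A_1A_2|²/4 = 10/4 = 2.5.
Centre = (1.5, -7.5).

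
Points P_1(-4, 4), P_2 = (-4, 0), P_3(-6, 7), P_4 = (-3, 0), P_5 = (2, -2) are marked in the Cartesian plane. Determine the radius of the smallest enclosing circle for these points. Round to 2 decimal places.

The farthest pair is P_3–P_5 with squared distance 145. The circle on this segment as diameter has centre (-2, 2.5) and r² = 145/4 = 36.25.
Check P_1: distance² to centre = 6.25 ≤ 36.25, so it lies inside.
All remaining points lie in this disk, and no smaller disk contains both endpoints, so this is the minimum enclosing circle.
r = √(36.25) ≈ 6.02.

6.02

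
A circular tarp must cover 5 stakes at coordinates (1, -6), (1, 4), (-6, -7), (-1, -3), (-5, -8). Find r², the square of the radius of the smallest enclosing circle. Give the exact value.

45

The minimum enclosing circle of a finite set is fixed by two of the points (as a diameter) or three (as a circumcircle).
The farthest pair is (1, 4)–(-5, -8) with squared distance 180. The circle on this segment as diameter has centre (-2, -2) and r² = 180/4 = 45.
Check (1, -6): distance² to centre = 25 ≤ 45, so it lies inside.
All remaining points lie in this disk, and no smaller disk contains both endpoints, so this is the minimum enclosing circle.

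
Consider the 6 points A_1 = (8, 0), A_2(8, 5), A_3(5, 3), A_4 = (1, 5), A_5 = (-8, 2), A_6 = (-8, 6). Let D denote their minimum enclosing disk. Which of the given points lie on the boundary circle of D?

The minimum enclosing circle of a finite set is fixed by two of the points (as a diameter) or three (as a circumcircle).
The farthest pair is A_1–A_6 with squared distance 292. The circle on this segment as diameter has centre (0, 3) and r² = 292/4 = 73.
Check A_2: distance² to centre = 68 ≤ 73, so it lies inside.
All remaining points lie in this disk, and no smaller disk contains both endpoints, so this is the minimum enclosing circle.
The points at distance exactly r from the centre are A_1, A_6 — 2 points.

A_1, A_6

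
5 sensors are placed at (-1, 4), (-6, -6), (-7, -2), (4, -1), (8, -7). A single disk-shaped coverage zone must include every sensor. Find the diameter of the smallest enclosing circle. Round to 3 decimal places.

15.890

By Welzl's lemma the MEC is supported by two points (diametrically opposite) or three points (on a circumcircle).
The minimum enclosing circle is determined by three boundary points: (-1, 4), (-7, -2), (8, -7).
Their circumcentre is (0.75, -3.75) with r² = 63.125.
The farthest remaining point (-6, -6) is at distance² 50.625 ≤ 63.125.
Diameter = 2r = 2√(63.125) ≈ 15.890.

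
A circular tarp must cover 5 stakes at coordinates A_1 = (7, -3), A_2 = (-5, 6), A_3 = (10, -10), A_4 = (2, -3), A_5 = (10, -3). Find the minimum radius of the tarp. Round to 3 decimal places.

10.966

The farthest pair is A_2–A_3 with squared distance 481. The circle on this segment as diameter has centre (2.5, -2) and r² = 481/4 = 120.25.
Check A_1: distance² to centre = 21.25 ≤ 120.25, so it lies inside.
All remaining points lie in this disk, and no smaller disk contains both endpoints, so this is the minimum enclosing circle.
r = √(120.25) ≈ 10.966.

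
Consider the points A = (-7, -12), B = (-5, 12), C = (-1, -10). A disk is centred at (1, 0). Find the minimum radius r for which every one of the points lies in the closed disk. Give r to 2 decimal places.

14.42

The required radius is the distance from (1, 0) to the farthest point.
Squared distances: 208, 180, 104.
Maximum is 208, attained at A.
r = √208 ≈ 14.42.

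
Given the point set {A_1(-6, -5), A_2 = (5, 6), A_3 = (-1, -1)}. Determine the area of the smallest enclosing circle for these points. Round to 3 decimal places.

Side lengths²: A_1A_2² = 242, A_1A_3² = 41, A_2A_3² = 85.
Since A_1A_2² = 242 ≥ 85 + 41 = 126, the angle opposite A_1A_2 is not acute, so the smallest enclosing circle has A_1A_2 as diameter.
Centre = midpoint of A_1A_2 = (-0.5, 0.5), r² = 242/4 = 60.5.
Area = π·r² = π·60.5 ≈ 190.066.

190.066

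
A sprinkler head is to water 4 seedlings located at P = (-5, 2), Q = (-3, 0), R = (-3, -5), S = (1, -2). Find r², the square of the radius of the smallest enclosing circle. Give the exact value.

17225/1156

The minimum enclosing circle of a finite set is fixed by two of the points (as a diameter) or three (as a circumcircle).
The minimum enclosing circle is determined by three boundary points: P, R, S.
Their circumcentre is (-47/17, -39/34) with r² = 17225/1156.
The farthest remaining point Q is at distance² 1585/1156 ≤ 17225/1156.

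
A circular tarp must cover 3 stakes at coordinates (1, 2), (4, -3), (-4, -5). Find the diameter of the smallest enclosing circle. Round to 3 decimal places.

Call the three points A, B, C in the order given.
Side lengths²: AB² = 34, AC² = 74, BC² = 68.
Since AC² = 74 < 68 + 34 = 102, the triangle is acute, so the smallest enclosing circle is the circumcircle.
Circumcentre = (-10/23, -52/23), r² = 10693/529.
Diameter = 2r = 2√(10693/529) ≈ 8.992.

8.992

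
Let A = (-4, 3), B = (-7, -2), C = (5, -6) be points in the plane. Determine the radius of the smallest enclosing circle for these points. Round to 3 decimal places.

6.519

Side lengths²: AB² = 34, AC² = 162, BC² = 160.
Since AC² = 162 < 160 + 34 = 194, the triangle is acute, so the smallest enclosing circle is the circumcircle.
Circumcentre = (-0.5, -2.5), r² = 42.5.
r = √(42.5) ≈ 6.519.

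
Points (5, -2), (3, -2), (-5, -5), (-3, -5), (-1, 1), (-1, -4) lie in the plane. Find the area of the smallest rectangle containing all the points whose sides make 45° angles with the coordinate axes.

In coordinates u = x + y, v = x − y the rectangle is axis-aligned; the map (x,y)→(u,v) scales areas by 2.
u-values: 3, 1, -10, -8, 0, -5; range = 3 − (-10) = 13.
v-values: 7, 5, 0, 2, -2, 3; range = 7 − (-2) = 9.
Area = (13 × 9) / 2 = 58.5.

58.5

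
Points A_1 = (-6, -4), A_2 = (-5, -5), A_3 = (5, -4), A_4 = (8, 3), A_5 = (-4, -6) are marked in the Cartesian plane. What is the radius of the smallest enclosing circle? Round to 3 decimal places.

By Welzl's lemma the MEC is supported by two points (diametrically opposite) or three points (on a circumcircle).
The farthest pair is A_1–A_4 with squared distance 245. The circle on this segment as diameter has centre (1, -0.5) and r² = 245/4 = 61.25.
Check A_2: distance² to centre = 56.25 ≤ 61.25, so it lies inside.
All remaining points lie in this disk, and no smaller disk contains both endpoints, so this is the minimum enclosing circle.
r = √(61.25) ≈ 7.826.

7.826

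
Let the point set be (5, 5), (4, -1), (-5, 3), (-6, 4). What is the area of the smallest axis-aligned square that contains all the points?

121

The bounding box has width 11 and height 6.
An axis-aligned square enclosing the set must have side ≥ max(width, height).
So the minimum side is max(11, 6) = 11.
Area = 11² = 121.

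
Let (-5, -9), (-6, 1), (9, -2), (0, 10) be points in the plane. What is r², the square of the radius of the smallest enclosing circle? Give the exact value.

A smallest enclosing disk is always determined by at most three of the input points on its boundary.
The minimum enclosing circle is determined by three boundary points: (-5, -9), (9, -2), (0, 10).
Their circumcentre is (-17/22, 1/22) with r² = 24125/242.
The farthest remaining point (-6, 1) is at distance² 6833/242 ≤ 24125/242.

24125/242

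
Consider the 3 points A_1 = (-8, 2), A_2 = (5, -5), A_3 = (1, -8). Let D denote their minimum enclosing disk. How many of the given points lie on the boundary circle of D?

Side lengths²: A_1A_2² = 218, A_1A_3² = 181, A_2A_3² = 25.
Since A_1A_2² = 218 ≥ 181 + 25 = 206, the angle opposite A_1A_2 is not acute, so the smallest enclosing circle has A_1A_2 as diameter.
Centre = midpoint of A_1A_2 = (-1.5, -1.5), r² = 218/4 = 54.5.
The points at distance exactly r from the centre are A_1, A_2 — 2 points.

2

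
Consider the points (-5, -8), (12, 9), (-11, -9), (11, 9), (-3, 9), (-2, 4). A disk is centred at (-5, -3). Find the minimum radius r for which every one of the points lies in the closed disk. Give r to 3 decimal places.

The required radius is the distance from (-5, -3) to the farthest point.
Squared distances: 25, 433, 72, 400, 148, 58.
Maximum is 433, attained at (12, 9).
r = √433 ≈ 20.809.

20.809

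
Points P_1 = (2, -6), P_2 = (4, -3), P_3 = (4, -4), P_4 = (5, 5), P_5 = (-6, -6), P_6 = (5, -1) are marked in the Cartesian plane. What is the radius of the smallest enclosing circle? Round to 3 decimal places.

A smallest enclosing disk is always determined by at most three of the input points on its boundary.
The farthest pair is P_4–P_5 with squared distance 242. The circle on this segment as diameter has centre (-0.5, -0.5) and r² = 242/4 = 60.5.
Check P_1: distance² to centre = 36.5 ≤ 60.5, so it lies inside.
All remaining points lie in this disk, and no smaller disk contains both endpoints, so this is the minimum enclosing circle.
r = √(60.5) ≈ 7.778.

7.778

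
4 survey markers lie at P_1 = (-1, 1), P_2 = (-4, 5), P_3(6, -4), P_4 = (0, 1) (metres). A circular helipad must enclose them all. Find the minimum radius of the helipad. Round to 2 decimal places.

6.73

The farthest pair is P_2–P_3 with squared distance 181. The circle on this segment as diameter has centre (1, 0.5) and r² = 181/4 = 45.25.
Check P_1: distance² to centre = 4.25 ≤ 45.25, so it lies inside.
All remaining points lie in this disk, and no smaller disk contains both endpoints, so this is the minimum enclosing circle.
r = √(45.25) ≈ 6.73.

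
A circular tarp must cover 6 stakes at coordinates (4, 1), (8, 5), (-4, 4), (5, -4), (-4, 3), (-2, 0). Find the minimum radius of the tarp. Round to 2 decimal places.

6.55

The minimum enclosing circle of a finite set is fixed by two of the points (as a diameter) or three (as a circumcircle).
The minimum enclosing circle is determined by three boundary points: (8, 5), (-4, 4), (5, -4).
Their circumcentre is (31/14, 27/14) with r² = 4205/98.
The farthest remaining point (-4, 3) is at distance² 3897/98 ≤ 4205/98.
r = √(4205/98) ≈ 6.55.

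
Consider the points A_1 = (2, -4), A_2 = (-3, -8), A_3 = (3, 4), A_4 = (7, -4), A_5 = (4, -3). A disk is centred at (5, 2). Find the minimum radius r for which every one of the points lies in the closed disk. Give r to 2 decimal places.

12.81

The required radius is the distance from (5, 2) to the farthest point.
Squared distances: 45, 164, 8, 40, 26.
Maximum is 164, attained at A_2.
r = √164 ≈ 12.81.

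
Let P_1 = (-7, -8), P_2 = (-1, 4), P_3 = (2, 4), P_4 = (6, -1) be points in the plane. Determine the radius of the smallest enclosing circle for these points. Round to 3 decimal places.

7.624

By Welzl's lemma the MEC is supported by two points (diametrically opposite) or three points (on a circumcircle).
The minimum enclosing circle is determined by three boundary points: P_1, P_3, P_4.
Their circumcentre is (-87/62, -175/62) with r² = 111725/1922.
The farthest remaining point P_2 is at distance² 89777/1922 ≤ 111725/1922.
r = √(111725/1922) ≈ 7.624.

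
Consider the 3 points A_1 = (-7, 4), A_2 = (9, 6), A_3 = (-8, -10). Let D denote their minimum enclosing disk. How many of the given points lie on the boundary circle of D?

2

Side lengths²: A_1A_2² = 260, A_1A_3² = 197, A_2A_3² = 545.
Since A_2A_3² = 545 ≥ 260 + 197 = 457, the angle opposite A_2A_3 is not acute, so the smallest enclosing circle has A_2A_3 as diameter.
Centre = midpoint of A_2A_3 = (0.5, -2), r² = 545/4 = 136.25.
The points at distance exactly r from the centre are A_2, A_3 — 2 points.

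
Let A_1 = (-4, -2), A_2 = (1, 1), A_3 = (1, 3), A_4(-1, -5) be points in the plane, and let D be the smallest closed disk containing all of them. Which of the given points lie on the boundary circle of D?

A_1, A_3, A_4

The minimum enclosing circle of a finite set is fixed by two of the points (as a diameter) or three (as a circumcircle).
The farthest pair is A_3–A_4 with squared distance 68. The circle on this segment as diameter has centre (0, -1) and r² = 68/4 = 17.
Check A_1: distance² to centre = 17 ≤ 17, so it lies inside.
All remaining points lie in this disk, and no smaller disk contains both endpoints, so this is the minimum enclosing circle.
The points at distance exactly r from the centre are A_1, A_3, A_4 — 3 points.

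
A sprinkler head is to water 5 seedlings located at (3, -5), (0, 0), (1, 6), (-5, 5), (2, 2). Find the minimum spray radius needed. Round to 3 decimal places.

The minimum enclosing circle of a finite set is fixed by two of the points (as a diameter) or three (as a circumcircle).
The farthest pair is (3, -5)–(-5, 5) with squared distance 164. The circle on this segment as diameter has centre (-1, 0) and r² = 164/4 = 41.
Check (0, 0): distance² to centre = 1 ≤ 41, so it lies inside.
All remaining points lie in this disk, and no smaller disk contains both endpoints, so this is the minimum enclosing circle.
r = √41 ≈ 6.403.

6.403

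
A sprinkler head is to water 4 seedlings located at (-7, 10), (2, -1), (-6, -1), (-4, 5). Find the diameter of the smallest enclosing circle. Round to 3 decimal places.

14.213

By Welzl's lemma the MEC is supported by two points (diametrically opposite) or three points (on a circumcircle).
The farthest pair is (-7, 10)–(2, -1) with squared distance 202. The circle on this segment as diameter has centre (-2.5, 4.5) and r² = 202/4 = 50.5.
Check (-6, -1): distance² to centre = 42.5 ≤ 50.5, so it lies inside.
All remaining points lie in this disk, and no smaller disk contains both endpoints, so this is the minimum enclosing circle.
Diameter = 2r = 2√(50.5) ≈ 14.213.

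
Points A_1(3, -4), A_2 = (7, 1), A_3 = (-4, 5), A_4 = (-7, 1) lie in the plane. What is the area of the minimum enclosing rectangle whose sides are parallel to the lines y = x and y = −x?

In coordinates u = x + y, v = x − y the rectangle is axis-aligned; the map (x,y)→(u,v) scales areas by 2.
u-values: -1, 8, 1, -6; range = 8 − (-6) = 14.
v-values: 7, 6, -9, -8; range = 7 − (-9) = 16.
Area = (14 × 16) / 2 = 112.

112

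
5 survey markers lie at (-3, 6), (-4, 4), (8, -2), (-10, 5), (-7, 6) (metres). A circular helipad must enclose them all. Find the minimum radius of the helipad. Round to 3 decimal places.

By Welzl's lemma the MEC is supported by two points (diametrically opposite) or three points (on a circumcircle).
The farthest pair is (8, -2)–(-10, 5) with squared distance 373. The circle on this segment as diameter has centre (-1, 1.5) and r² = 373/4 = 93.25.
Check (-3, 6): distance² to centre = 24.25 ≤ 93.25, so it lies inside.
All remaining points lie in this disk, and no smaller disk contains both endpoints, so this is the minimum enclosing circle.
r = √(93.25) ≈ 9.657.

9.657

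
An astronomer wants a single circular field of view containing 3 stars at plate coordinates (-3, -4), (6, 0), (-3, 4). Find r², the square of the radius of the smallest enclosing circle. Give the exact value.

Call the three points A, B, C in the order given.
Side lengths²: AB² = 97, AC² = 64, BC² = 97.
Since BC² = 97 < 97 + 64 = 161, the triangle is acute, so the smallest enclosing circle is the circumcircle.
Circumcentre = (11/18, 0), r² = 9409/324.

9409/324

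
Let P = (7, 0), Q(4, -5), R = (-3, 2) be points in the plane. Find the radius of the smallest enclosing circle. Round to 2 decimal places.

Side lengths²: PQ² = 34, PR² = 104, QR² = 98.
Since PR² = 104 < 98 + 34 = 132, the triangle is acute, so the smallest enclosing circle is the circumcircle.
Circumcentre = (1.75, -0.25), r² = 27.625.
r = √(27.625) ≈ 5.26.

5.26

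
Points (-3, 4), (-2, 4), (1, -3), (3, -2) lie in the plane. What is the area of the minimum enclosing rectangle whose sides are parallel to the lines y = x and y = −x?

24

In coordinates u = x + y, v = x − y the rectangle is axis-aligned; the map (x,y)→(u,v) scales areas by 2.
u-values: 1, 2, -2, 1; range = 2 − (-2) = 4.
v-values: -7, -6, 4, 5; range = 5 − (-7) = 12.
Area = (4 × 12) / 2 = 24.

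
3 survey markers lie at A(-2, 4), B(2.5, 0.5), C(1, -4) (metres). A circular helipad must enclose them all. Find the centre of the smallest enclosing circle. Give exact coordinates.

Side lengths²: AB² = 32.5, AC² = 73, BC² = 22.5.
Since AC² = 73 ≥ 32.5 + 22.5 = 55, the angle opposite AC is not acute, so the smallest enclosing circle has AC as diameter.
Centre = midpoint of AC = (-0.5, 0), r² = 73/4 = 18.25.
Centre = (-0.5, 0).

(-0.5, 0)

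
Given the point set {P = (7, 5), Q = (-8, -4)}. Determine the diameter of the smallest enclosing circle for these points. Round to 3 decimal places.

17.493

The smallest circle enclosing two points has them as diameter endpoints.
Centre = midpoint = (-0.5, 0.5); r² = |PQ|²/4 = 306/4 = 76.5.
Diameter = 2r = 2√(76.5) ≈ 17.493.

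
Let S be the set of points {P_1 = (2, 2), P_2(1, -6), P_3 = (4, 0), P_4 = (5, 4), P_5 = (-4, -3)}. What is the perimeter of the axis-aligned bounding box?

Width = max x − min x = 5 − (-4) = 9.
Height = max y − min y = 4 − (-6) = 10.
Perimeter = 2(9 + 10) = 38.

38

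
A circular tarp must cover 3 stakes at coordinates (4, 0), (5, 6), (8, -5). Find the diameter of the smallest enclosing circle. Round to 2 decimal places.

Call the three points A, B, C in the order given.
Side lengths²: AB² = 37, AC² = 41, BC² = 130.
Since BC² = 130 ≥ 41 + 37 = 78, the angle opposite BC is not acute, so the smallest enclosing circle has BC as diameter.
Centre = midpoint of BC = (6.5, 0.5), r² = 130/4 = 32.5.
Diameter = 2r = 2√(32.5) ≈ 11.40.

11.40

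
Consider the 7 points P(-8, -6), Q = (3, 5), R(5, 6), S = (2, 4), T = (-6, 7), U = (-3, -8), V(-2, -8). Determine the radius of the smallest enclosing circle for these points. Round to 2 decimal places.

The farthest pair is P–R with squared distance 313. The circle on this segment as diameter has centre (-1.5, 0) and r² = 313/4 = 78.25.
Check Q: distance² to centre = 45.25 ≤ 78.25, so it lies inside.
All remaining points lie in this disk, and no smaller disk contains both endpoints, so this is the minimum enclosing circle.
r = √(78.25) ≈ 8.85.

8.85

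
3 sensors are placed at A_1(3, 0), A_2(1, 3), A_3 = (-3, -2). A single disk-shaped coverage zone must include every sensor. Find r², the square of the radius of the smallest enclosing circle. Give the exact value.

Side lengths²: A_1A_2² = 13, A_1A_3² = 40, A_2A_3² = 41.
Since A_2A_3² = 41 < 40 + 13 = 53, the triangle is acute, so the smallest enclosing circle is the circumcircle.
Circumcentre = (-7/22, -1/22), r² = 2665/242.

2665/242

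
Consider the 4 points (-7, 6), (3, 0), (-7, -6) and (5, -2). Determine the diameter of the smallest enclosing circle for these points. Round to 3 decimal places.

The minimum enclosing circle is determined by three boundary points: (-7, 6), (-7, -6), (5, -2).
Their circumcentre is (-7/3, 0) with r² = 520/9.
The farthest remaining point (3, 0) is at distance² 256/9 ≤ 520/9.
Diameter = 2r = 2√(520/9) ≈ 15.202.

15.202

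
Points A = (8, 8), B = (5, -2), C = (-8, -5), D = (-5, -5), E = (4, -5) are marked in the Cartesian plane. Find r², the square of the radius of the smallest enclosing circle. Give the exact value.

A smallest enclosing disk is always determined by at most three of the input points on its boundary.
The farthest pair is A–C with squared distance 425. The circle on this segment as diameter has centre (0, 1.5) and r² = 425/4 = 106.25.
Check B: distance² to centre = 37.25 ≤ 106.25, so it lies inside.
All remaining points lie in this disk, and no smaller disk contains both endpoints, so this is the minimum enclosing circle.

106.25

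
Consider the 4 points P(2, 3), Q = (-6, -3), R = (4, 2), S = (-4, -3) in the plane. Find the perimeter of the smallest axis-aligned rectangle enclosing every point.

Width = max x − min x = 4 − (-6) = 10.
Height = max y − min y = 3 − (-3) = 6.
Perimeter = 2(10 + 6) = 32.

32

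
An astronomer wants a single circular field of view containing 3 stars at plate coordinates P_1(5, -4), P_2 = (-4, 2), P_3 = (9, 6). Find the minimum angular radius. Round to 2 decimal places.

6.95

Side lengths²: P_1P_2² = 117, P_1P_3² = 116, P_2P_3² = 185.
Since P_2P_3² = 185 < 117 + 116 = 233, the triangle is acute, so the smallest enclosing circle is the circumcircle.
Circumcentre = (111/38, 50/19), r² = 69745/1444.
r = √(69745/1444) ≈ 6.95.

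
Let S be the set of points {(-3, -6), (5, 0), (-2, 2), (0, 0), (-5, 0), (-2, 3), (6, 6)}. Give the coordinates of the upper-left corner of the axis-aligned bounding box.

x-range [-5, 6], y-range [-6, 6].
The upper-left corner is (-5, 6).

(-5, 6)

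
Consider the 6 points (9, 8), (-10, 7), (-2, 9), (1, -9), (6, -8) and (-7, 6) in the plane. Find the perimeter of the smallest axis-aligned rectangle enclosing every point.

Width = max x − min x = 9 − (-10) = 19.
Height = max y − min y = 9 − (-9) = 18.
Perimeter = 2(19 + 18) = 74.

74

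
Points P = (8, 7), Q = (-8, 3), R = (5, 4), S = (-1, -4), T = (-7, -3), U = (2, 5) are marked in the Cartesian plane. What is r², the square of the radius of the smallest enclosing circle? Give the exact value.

81.25

The farthest pair is P–T with squared distance 325. The circle on this segment as diameter has centre (0.5, 2) and r² = 325/4 = 81.25.
Check Q: distance² to centre = 73.25 ≤ 81.25, so it lies inside.
All remaining points lie in this disk, and no smaller disk contains both endpoints, so this is the minimum enclosing circle.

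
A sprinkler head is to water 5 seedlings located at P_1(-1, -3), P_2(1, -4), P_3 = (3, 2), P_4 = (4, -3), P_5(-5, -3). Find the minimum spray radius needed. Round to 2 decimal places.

The minimum enclosing circle is determined by three boundary points: P_3, P_4, P_5.
Their circumcentre is (-0.5, -1.3) with r² = 23.14.
The farthest remaining point P_2 is at distance² 9.54 ≤ 23.14.
r = √(23.14) ≈ 4.81.

4.81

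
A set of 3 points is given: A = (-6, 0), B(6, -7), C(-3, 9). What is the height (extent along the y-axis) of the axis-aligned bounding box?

max y = 9, min y = -7, so height = 16.

16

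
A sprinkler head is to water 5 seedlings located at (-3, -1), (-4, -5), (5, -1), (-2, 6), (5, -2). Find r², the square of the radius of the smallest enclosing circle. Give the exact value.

70625/1922

The minimum enclosing circle is determined by three boundary points: (-4, -5), (-2, 6), (5, -2).
Their circumcentre is (-43/62, 5/62) with r² = 70625/1922.
The farthest remaining point (5, -1) is at distance² 64549/1922 ≤ 70625/1922.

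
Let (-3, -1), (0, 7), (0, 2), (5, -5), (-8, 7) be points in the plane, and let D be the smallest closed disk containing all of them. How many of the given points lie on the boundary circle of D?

The minimum enclosing circle of a finite set is fixed by two of the points (as a diameter) or three (as a circumcircle).
The farthest pair is (5, -5)–(-8, 7) with squared distance 313. The circle on this segment as diameter has centre (-1.5, 1) and r² = 313/4 = 78.25.
Check (-3, -1): distance² to centre = 6.25 ≤ 78.25, so it lies inside.
All remaining points lie in this disk, and no smaller disk contains both endpoints, so this is the minimum enclosing circle.
The points at distance exactly r from the centre are (5, -5), (-8, 7) — 2 points.

2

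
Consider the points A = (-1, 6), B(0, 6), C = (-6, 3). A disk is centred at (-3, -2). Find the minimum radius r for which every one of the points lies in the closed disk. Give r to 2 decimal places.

8.54

The required radius is the distance from (-3, -2) to the farthest point.
Squared distances: 68, 73, 34.
Maximum is 73, attained at B.
r = √73 ≈ 8.54.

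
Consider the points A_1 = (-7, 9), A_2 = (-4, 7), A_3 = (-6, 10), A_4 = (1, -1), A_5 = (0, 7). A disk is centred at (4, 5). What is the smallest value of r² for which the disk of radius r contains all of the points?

137

The required radius is the distance from (4, 5) to the farthest point.
Squared distances: 137, 68, 125, 45, 20.
Maximum is 137, attained at A_1.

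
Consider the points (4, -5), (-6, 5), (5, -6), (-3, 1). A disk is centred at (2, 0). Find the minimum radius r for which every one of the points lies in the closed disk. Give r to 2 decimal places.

9.43

The required radius is the distance from (2, 0) to the farthest point.
Squared distances: 29, 89, 45, 26.
Maximum is 89, attained at (-6, 5).
r = √89 ≈ 9.43.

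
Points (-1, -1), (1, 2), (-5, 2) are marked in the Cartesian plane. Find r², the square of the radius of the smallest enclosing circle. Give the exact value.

Call the three points A, B, C in the order given.
Side lengths²: AB² = 13, AC² = 25, BC² = 36.
Since BC² = 36 < 25 + 13 = 38, the triangle is acute, so the smallest enclosing circle is the circumcircle.
Circumcentre = (-2, 11/6), r² = 325/36.

325/36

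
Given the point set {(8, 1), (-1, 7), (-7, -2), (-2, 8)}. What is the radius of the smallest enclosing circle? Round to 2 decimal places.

7.73

By Welzl's lemma the MEC is supported by two points (diametrically opposite) or three points (on a circumcircle).
The minimum enclosing circle is determined by three boundary points: (8, 1), (-7, -2), (-2, 8).
Their circumcentre is (5/18, 11/18) with r² = 9685/162.
The farthest remaining point (-1, 7) is at distance² 6877/162 ≤ 9685/162.
r = √(9685/162) ≈ 7.73.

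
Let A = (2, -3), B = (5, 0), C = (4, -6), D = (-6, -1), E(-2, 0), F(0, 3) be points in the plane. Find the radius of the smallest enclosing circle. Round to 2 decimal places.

The minimum enclosing circle is determined by three boundary points: B, C, D.
Their circumcentre is (-9/26, -57/26) with r² = 11285/338.
The farthest remaining point F is at distance² 9153/338 ≤ 11285/338.
r = √(11285/338) ≈ 5.78.

5.78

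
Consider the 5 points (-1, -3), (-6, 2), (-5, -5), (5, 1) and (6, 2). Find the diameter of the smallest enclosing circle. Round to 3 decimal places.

The minimum enclosing circle is determined by three boundary points: (-6, 2), (-5, -5), (6, 2).
Their circumcentre is (0, -5/7) with r² = 2125/49.
The farthest remaining point (5, 1) is at distance² 1369/49 ≤ 2125/49.
Diameter = 2r = 2√(2125/49) ≈ 13.171.

13.171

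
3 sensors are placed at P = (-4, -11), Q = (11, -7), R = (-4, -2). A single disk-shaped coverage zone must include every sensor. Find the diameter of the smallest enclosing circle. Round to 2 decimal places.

Side lengths²: PQ² = 241, PR² = 81, QR² = 250.
Since QR² = 250 < 241 + 81 = 322, the triangle is acute, so the smallest enclosing circle is the circumcircle.
Circumcentre = (17/6, -6.5), r² = 1205/18.
Diameter = 2r = 2√(1205/18) ≈ 16.36.

16.36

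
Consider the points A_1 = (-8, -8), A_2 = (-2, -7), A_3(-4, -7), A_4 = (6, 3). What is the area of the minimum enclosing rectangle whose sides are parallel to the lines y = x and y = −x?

62.5

In coordinates u = x + y, v = x − y the rectangle is axis-aligned; the map (x,y)→(u,v) scales areas by 2.
u-values: -16, -9, -11, 9; range = 9 − (-16) = 25.
v-values: 0, 5, 3, 3; range = 5 − 0 = 5.
Area = (25 × 5) / 2 = 62.5.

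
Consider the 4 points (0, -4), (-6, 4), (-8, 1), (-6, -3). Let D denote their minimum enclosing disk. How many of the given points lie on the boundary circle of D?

The minimum enclosing circle of a finite set is fixed by two of the points (as a diameter) or three (as a circumcircle).
The minimum enclosing circle is determined by three boundary points: (0, -4), (-6, 4), (-8, 1).
Their circumcentre is (-53/17, -3/34) with r² = 28925/1156.
The farthest remaining point (-6, -3) is at distance² 19405/1156 ≤ 28925/1156.
The points at distance exactly r from the centre are (0, -4), (-6, 4), (-8, 1) — 3 points.

3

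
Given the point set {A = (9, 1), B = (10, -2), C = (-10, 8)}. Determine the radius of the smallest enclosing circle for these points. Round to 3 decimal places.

Side lengths²: AB² = 10, AC² = 410, BC² = 500.
Since BC² = 500 ≥ 410 + 10 = 420, the angle opposite BC is not acute, so the smallest enclosing circle has BC as diameter.
Centre = midpoint of BC = (0, 3), r² = 500/4 = 125.
r = √125 ≈ 11.180.

11.180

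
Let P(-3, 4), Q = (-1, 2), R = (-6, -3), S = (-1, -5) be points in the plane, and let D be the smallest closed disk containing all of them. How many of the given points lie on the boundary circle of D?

The minimum enclosing circle is determined by three boundary points: P, R, S.
Their circumcentre is (-173/82, -43/82) with r² = 71485/3362.
The farthest remaining point Q is at distance² 25565/3362 ≤ 71485/3362.
The points at distance exactly r from the centre are P, R, S — 3 points.

3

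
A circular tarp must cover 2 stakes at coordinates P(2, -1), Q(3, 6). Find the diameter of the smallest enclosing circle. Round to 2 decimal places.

7.07

The smallest circle enclosing two points has them as diameter endpoints.
Centre = midpoint = (2.5, 2.5); r² = |PQ|²/4 = 50/4 = 12.5.
Diameter = 2r = 2√(12.5) ≈ 7.07.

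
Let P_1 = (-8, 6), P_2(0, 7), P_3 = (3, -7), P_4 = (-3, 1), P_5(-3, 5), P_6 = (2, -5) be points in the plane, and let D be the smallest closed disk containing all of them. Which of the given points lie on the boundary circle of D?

The minimum enclosing circle of a finite set is fixed by two of the points (as a diameter) or three (as a circumcircle).
The farthest pair is P_1–P_3 with squared distance 290. The circle on this segment as diameter has centre (-2.5, -0.5) and r² = 290/4 = 72.5.
Check P_2: distance² to centre = 62.5 ≤ 72.5, so it lies inside.
All remaining points lie in this disk, and no smaller disk contains both endpoints, so this is the minimum enclosing circle.
The points at distance exactly r from the centre are P_1, P_3 — 2 points.

P_1, P_3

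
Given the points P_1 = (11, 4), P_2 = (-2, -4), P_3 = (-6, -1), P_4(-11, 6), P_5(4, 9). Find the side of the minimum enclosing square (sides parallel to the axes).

The bounding box has width 22 and height 13.
An axis-aligned square enclosing the set must have side ≥ max(width, height).
So the minimum side is max(22, 13) = 22.

22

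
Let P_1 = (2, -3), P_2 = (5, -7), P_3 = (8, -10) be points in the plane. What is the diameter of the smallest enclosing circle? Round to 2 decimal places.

9.22

Side lengths²: P_1P_2² = 25, P_1P_3² = 85, P_2P_3² = 18.
Since P_1P_3² = 85 ≥ 25 + 18 = 43, the angle opposite P_1P_3 is not acute, so the smallest enclosing circle has P_1P_3 as diameter.
Centre = midpoint of P_1P_3 = (5, -6.5), r² = 85/4 = 21.25.
Diameter = 2r = 2√(21.25) ≈ 9.22.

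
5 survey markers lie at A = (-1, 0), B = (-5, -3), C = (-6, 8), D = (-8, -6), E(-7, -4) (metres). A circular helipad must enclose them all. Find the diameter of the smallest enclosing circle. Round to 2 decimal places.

By Welzl's lemma the MEC is supported by two points (diametrically opposite) or three points (on a circumcircle).
The farthest pair is C–D with squared distance 200. The circle on this segment as diameter has centre (-7, 1) and r² = 200/4 = 50.
Check A: distance² to centre = 37 ≤ 50, so it lies inside.
All remaining points lie in this disk, and no smaller disk contains both endpoints, so this is the minimum enclosing circle.
Diameter = 2r = 2√50 ≈ 14.14.

14.14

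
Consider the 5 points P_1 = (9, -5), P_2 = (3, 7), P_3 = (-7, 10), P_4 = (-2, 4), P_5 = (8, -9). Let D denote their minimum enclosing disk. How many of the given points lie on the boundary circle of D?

2

A smallest enclosing disk is always determined by at most three of the input points on its boundary.
The farthest pair is P_3–P_5 with squared distance 586. The circle on this segment as diameter has centre (0.5, 0.5) and r² = 586/4 = 146.5.
Check P_1: distance² to centre = 102.5 ≤ 146.5, so it lies inside.
All remaining points lie in this disk, and no smaller disk contains both endpoints, so this is the minimum enclosing circle.
The points at distance exactly r from the centre are P_3, P_5 — 2 points.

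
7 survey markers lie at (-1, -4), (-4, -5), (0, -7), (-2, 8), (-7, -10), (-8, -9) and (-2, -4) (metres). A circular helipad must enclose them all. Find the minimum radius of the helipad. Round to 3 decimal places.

By Welzl's lemma the MEC is supported by two points (diametrically opposite) or three points (on a circumcircle).
The farthest pair is (-2, 8)–(-7, -10) with squared distance 349. The circle on this segment as diameter has centre (-4.5, -1) and r² = 349/4 = 87.25.
Check (-1, -4): distance² to centre = 21.25 ≤ 87.25, so it lies inside.
All remaining points lie in this disk, and no smaller disk contains both endpoints, so this is the minimum enclosing circle.
r = √(87.25) ≈ 9.341.

9.341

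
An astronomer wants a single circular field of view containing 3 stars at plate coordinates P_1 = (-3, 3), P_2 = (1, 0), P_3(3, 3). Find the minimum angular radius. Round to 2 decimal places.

Side lengths²: P_1P_2² = 25, P_1P_3² = 36, P_2P_3² = 13.
Since P_1P_3² = 36 < 25 + 13 = 38, the triangle is acute, so the smallest enclosing circle is the circumcircle.
Circumcentre = (0, 17/6), r² = 325/36.
r = √(325/36) ≈ 3.00.

3.00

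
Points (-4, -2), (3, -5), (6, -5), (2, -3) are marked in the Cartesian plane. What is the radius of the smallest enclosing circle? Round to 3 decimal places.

The minimum enclosing circle of a finite set is fixed by two of the points (as a diameter) or three (as a circumcircle).
The farthest pair is (-4, -2)–(6, -5) with squared distance 109. The circle on this segment as diameter has centre (1, -3.5) and r² = 109/4 = 27.25.
Check (3, -5): distance² to centre = 6.25 ≤ 27.25, so it lies inside.
All remaining points lie in this disk, and no smaller disk contains both endpoints, so this is the minimum enclosing circle.
r = √(27.25) ≈ 5.220.

5.220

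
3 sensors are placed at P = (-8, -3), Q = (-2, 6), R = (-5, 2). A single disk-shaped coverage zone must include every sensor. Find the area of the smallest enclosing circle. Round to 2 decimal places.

Side lengths²: PQ² = 117, PR² = 34, QR² = 25.
Since PQ² = 117 ≥ 34 + 25 = 59, the angle opposite PQ is not acute, so the smallest enclosing circle has PQ as diameter.
Centre = midpoint of PQ = (-5, 1.5), r² = 117/4 = 29.25.
Area = π·r² = π·29.25 ≈ 91.89.

91.89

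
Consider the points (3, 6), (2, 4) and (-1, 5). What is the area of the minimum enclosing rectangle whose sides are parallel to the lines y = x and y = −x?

10

In coordinates u = x + y, v = x − y the rectangle is axis-aligned; the map (x,y)→(u,v) scales areas by 2.
u-values: 9, 6, 4; range = 9 − 4 = 5.
v-values: -3, -2, -6; range = -2 − (-6) = 4.
Area = (5 × 4) / 2 = 10.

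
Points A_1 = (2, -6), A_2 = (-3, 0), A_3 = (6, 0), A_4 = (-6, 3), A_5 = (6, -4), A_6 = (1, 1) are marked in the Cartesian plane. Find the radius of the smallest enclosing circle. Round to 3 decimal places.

The farthest pair is A_4–A_5 with squared distance 193. The circle on this segment as diameter has centre (0, -0.5) and r² = 193/4 = 48.25.
Check A_1: distance² to centre = 34.25 ≤ 48.25, so it lies inside.
All remaining points lie in this disk, and no smaller disk contains both endpoints, so this is the minimum enclosing circle.
r = √(48.25) ≈ 6.946.

6.946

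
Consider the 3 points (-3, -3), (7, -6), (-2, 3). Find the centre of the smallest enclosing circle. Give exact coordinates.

(2.5, -1.5)

Call the three points A, B, C in the order given.
Side lengths²: AB² = 109, AC² = 37, BC² = 162.
Since BC² = 162 ≥ 109 + 37 = 146, the angle opposite BC is not acute, so the smallest enclosing circle has BC as diameter.
Centre = midpoint of BC = (2.5, -1.5), r² = 162/4 = 40.5.
Centre = (2.5, -1.5).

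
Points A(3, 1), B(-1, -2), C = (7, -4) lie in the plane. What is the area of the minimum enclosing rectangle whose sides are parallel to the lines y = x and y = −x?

35

In coordinates u = x + y, v = x − y the rectangle is axis-aligned; the map (x,y)→(u,v) scales areas by 2.
u-values: 4, -3, 3; range = 4 − (-3) = 7.
v-values: 2, 1, 11; range = 11 − 1 = 10.
Area = (7 × 10) / 2 = 35.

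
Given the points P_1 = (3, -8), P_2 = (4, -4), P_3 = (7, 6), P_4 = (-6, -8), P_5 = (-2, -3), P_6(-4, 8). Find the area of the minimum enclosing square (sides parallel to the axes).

256

The bounding box has width 13 and height 16.
An axis-aligned square enclosing the set must have side ≥ max(width, height).
So the minimum side is max(13, 16) = 16.
Area = 16² = 256.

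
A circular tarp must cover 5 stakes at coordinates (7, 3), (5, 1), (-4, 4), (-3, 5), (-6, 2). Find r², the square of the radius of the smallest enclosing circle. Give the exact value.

42.5

The minimum enclosing circle of a finite set is fixed by two of the points (as a diameter) or three (as a circumcircle).
The farthest pair is (7, 3)–(-6, 2) with squared distance 170. The circle on this segment as diameter has centre (0.5, 2.5) and r² = 170/4 = 42.5.
Check (5, 1): distance² to centre = 22.5 ≤ 42.5, so it lies inside.
All remaining points lie in this disk, and no smaller disk contains both endpoints, so this is the minimum enclosing circle.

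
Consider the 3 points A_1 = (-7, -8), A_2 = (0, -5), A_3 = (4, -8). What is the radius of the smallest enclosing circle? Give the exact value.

5.5

Side lengths²: A_1A_2² = 58, A_1A_3² = 121, A_2A_3² = 25.
Since A_1A_3² = 121 ≥ 58 + 25 = 83, the angle opposite A_1A_3 is not acute, so the smallest enclosing circle has A_1A_3 as diameter.
Centre = midpoint of A_1A_3 = (-1.5, -8), r² = 121/4 = 30.25.
r = √(30.25) = 5.5.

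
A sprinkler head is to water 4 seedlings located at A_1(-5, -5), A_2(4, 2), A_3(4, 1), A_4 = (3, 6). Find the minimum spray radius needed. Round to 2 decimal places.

6.80

The minimum enclosing circle of a finite set is fixed by two of the points (as a diameter) or three (as a circumcircle).
The farthest pair is A_1–A_4 with squared distance 185. The circle on this segment as diameter has centre (-1, 0.5) and r² = 185/4 = 46.25.
Check A_2: distance² to centre = 27.25 ≤ 46.25, so it lies inside.
All remaining points lie in this disk, and no smaller disk contains both endpoints, so this is the minimum enclosing circle.
r = √(46.25) ≈ 6.80.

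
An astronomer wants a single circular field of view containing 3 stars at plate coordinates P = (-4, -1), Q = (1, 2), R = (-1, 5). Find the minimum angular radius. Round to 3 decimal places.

3.358

Side lengths²: PQ² = 34, PR² = 45, QR² = 13.
Since PR² = 45 < 34 + 13 = 47, the triangle is acute, so the smallest enclosing circle is the circumcircle.
Circumcentre = (-33/14, 27/14), r² = 1105/98.
r = √(1105/98) ≈ 3.358.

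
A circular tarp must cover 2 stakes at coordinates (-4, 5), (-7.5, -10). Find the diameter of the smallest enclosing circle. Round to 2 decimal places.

15.40

The smallest circle enclosing two points has them as diameter endpoints.
Centre = midpoint = (-5.75, -2.5); r² = |(-4, 5)−(-7.5, -10)|²/4 = 237.25/4 = 59.3125.
Diameter = 2r = 2√(59.3125) ≈ 15.40.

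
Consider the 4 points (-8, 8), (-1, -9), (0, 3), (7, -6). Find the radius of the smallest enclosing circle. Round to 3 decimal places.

10.259

A smallest enclosing disk is always determined by at most three of the input points on its boundary.
The farthest pair is (-8, 8)–(7, -6) with squared distance 421. The circle on this segment as diameter has centre (-0.5, 1) and r² = 421/4 = 105.25.
Check (-1, -9): distance² to centre = 100.25 ≤ 105.25, so it lies inside.
All remaining points lie in this disk, and no smaller disk contains both endpoints, so this is the minimum enclosing circle.
r = √(105.25) ≈ 10.259.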